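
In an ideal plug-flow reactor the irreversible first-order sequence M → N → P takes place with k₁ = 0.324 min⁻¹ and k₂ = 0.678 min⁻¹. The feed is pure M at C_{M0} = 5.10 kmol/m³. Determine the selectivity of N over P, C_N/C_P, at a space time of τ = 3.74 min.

0.398

Solving the coupled first-order balances gives C_N(τ) = [k₁/(k₂−k₁)]·C_{M0}·(e^(−k₁τ) − e^(−k₂τ)).
e^(−k₁τ) = e^(−0.324×3.74) = e^(−1.212) = 0.2977; e^(−k₂τ) = e^(−2.536) = 0.07920.
C_N = 0.324×5.10/(0.678−0.324) × (0.2977−0.07920) = 4.668×0.2185 = 1.020 kmol/m³.
C_M = C_{M0}e^(−k₁τ) = 1.518 kmol/m³, so C_P = C_{M0}−C_M−C_N = 2.562 kmol/m³; C_N/C_P = 0.398.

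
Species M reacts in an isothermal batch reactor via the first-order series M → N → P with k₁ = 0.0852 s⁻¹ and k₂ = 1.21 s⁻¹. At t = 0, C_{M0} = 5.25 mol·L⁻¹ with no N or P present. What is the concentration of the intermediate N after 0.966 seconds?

For first-order series with pure M initially, C_N(t) = k₁C_{M0}/(k₂−k₁)·(e^(−k₁t) − e^(−k₂t)).
e^(−k₁t) = e^(−0.0852×0.966) = e^(−0.08230) = 0.9210; e^(−k₂t) = e^(−1.169) = 0.3107.
C_N = 0.0852×5.25/(1.21−0.0852) × (0.9210−0.3107) = 0.3977×0.6103 = 0.2427 mol·L⁻¹.

0.243 mol·L⁻¹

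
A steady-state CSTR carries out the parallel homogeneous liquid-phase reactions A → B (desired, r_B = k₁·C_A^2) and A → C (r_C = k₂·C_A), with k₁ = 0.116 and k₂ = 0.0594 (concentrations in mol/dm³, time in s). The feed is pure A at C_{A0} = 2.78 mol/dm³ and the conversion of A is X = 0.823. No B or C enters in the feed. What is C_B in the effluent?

Exit C_A = C_{A0}(1−X) = 2.78×0.177 = 0.4921 mol/dm³.
Rates in a CSTR are evaluated at the outlet concentration: r_B = 0.116×0.4921^2 = 0.02809, r_C = 0.0594×0.4921 = 0.02923.
Fraction of consumed A going to B: r_B/(r_B+r_C) = 0.4900.
C_B = 0.4900·C_{A0}·X = 0.4900×2.78×0.823 = 1.12 mol/dm³.

1.12 mol/dm³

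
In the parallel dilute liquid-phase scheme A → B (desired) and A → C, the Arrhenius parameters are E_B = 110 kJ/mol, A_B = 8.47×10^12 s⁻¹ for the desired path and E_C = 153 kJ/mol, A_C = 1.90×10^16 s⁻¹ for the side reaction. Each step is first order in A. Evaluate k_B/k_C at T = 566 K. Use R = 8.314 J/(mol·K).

k_B/k_C = (A_B/A_C)·exp[−(E_B−E_C)/(RT)] = (A_B/A_C)·exp[(E_C−E_B)/(RT)].
(E_C−E_B)/(RT) = (153−110)×10³/(8.314×566) = 43000/4706 = 9.138.
k_B/k_C = (8.47×10^12/1.90×10^16)·exp(9.138) = 4.458×10^-4 × 9300 = 4.15.
Since E_B < E_C, lowering the temperature improves selectivity toward B.

4.15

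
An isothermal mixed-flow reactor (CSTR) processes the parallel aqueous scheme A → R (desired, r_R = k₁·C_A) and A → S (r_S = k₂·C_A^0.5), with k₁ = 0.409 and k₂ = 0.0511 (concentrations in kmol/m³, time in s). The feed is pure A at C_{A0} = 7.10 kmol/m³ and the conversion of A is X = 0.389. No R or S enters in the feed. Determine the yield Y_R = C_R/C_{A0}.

Exit C_A = C_{A0}(1−X) = 7.10×0.611 = 4.338 kmol/m³.
A CSTR operates uniformly at the exit composition, giving r_R = 1.774 and r_S = 0.1064 (each k·C_A^n at C_A = 4.338).
Fraction of consumed A going to R: r_R/(r_R+r_S) = 0.9434.
C_R = 0.9434·C_{A0}·X = 0.9434×7.10×0.389 = 2.61 kmol/m³; Y_R = C_R/C_{A0} = 0.367.

0.367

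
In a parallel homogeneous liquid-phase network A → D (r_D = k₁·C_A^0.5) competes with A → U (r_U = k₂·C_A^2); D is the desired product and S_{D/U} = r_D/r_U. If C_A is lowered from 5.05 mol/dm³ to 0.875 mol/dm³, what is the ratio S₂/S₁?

13.9

S_{D/U} = (k₁/k₂)·C_A^-1.5, so S₂/S₁ = (C_{A,2}/C_{A,1})^-1.5.
= (0.875/5.05)^(-1.5) = (0.1733)^(-1.5) = 13.9.
Selectivity toward D rises as C_A falls — low-concentration operation is favoured.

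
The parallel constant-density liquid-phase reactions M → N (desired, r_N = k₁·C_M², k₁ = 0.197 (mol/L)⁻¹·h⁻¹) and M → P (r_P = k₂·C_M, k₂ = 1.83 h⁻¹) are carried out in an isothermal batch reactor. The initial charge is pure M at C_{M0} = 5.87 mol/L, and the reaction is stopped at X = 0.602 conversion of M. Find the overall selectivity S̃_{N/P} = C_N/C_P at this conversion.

0.433

C_M = C_{M0}(1−X) = 2.336 mol/L.
Along a PFR/batch, dC_P/dC_M = −r_P/(r_N+r_P) = −k₂/(k₂+k₁·C_M).
Integrating from C_{M0} to C_M: C_P = (1.83/0.197)·ln[(1.83+0.197·5.87)/(1.83+0.197·2.34)] = 9.289·ln(2.986/2.290) = 2.465 mol/L.
Then C_N = (C_{M0}−C_M) − C_P = 3.534 − 2.465 = 1.068 mol/L.
S̃_{N/P} = C_N/C_P = 1.068/2.465 = 0.433.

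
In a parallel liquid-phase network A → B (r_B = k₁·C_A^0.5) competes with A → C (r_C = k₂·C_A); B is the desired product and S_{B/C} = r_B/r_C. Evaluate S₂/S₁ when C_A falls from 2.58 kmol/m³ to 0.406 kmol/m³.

S_{B/C} = (k₁/k₂)·C_A^-0.5, so S₂/S₁ = (C_{A,2}/C_{A,1})^-0.5.
= (0.406/2.58)^(-0.5) = (0.1574)^(-0.5) = 2.52.
Selectivity toward B rises as C_A falls — low-concentration operation is favoured.

2.52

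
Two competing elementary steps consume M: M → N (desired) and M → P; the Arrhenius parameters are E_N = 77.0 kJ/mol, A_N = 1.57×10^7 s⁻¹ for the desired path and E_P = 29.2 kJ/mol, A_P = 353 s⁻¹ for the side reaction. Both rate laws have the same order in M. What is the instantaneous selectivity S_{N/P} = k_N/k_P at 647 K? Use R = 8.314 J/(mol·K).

k_N/k_P = (A_N/A_P)·exp[−(E_N−E_P)/(RT)] = (A_N/A_P)·exp[(E_P−E_N)/(RT)].
(E_P−E_N)/(RT) = (29.2−77.0)×10³/(8.314×647) = -47800/5379 = -8.886.
k_N/k_P = (1.57×10^7/353)·exp(-8.886) = 44476 × 1.383×10^-4 = 6.15.
Since E_N > E_P, raising the temperature improves selectivity toward N.

6.15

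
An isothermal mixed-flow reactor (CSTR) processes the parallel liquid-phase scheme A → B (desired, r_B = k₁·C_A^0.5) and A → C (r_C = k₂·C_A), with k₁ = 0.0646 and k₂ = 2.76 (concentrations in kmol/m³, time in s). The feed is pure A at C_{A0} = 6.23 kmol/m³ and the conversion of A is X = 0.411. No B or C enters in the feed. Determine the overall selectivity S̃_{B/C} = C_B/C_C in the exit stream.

Exit C_A = C_{A0}(1−X) = 6.23×0.589 = 3.669 kmol/m³.
A CSTR operates uniformly at the exit composition, giving r_B = 0.1237 and r_C = 10.13 (each k·C_A^n at C_A = 3.669).
Overall selectivity = C_B/C_C = r_Bτ/(r_Cτ) = r_B/r_C = 0.0122.

0.0122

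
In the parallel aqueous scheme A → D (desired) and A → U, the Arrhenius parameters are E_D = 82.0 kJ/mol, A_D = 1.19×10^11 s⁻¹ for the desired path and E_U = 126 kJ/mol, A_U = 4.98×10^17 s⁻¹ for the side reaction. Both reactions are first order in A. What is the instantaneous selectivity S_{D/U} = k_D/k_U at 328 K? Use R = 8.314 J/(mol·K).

Since both paths have the same order in A, the concentration cancels and S_{D/U} = k_D/k_U = (A_D/A_U)·exp[(E_U−E_D)/(RT)].
(E_U−E_D)/(RT) = (126−82.0)×10³/(8.314×328) = 44000/2727 = 16.13.
k_D/k_U = (1.19×10^11/4.98×10^17)·exp(16.13) = 2.390×10^-7 × 1.017×10^7 = 2.43.

2.43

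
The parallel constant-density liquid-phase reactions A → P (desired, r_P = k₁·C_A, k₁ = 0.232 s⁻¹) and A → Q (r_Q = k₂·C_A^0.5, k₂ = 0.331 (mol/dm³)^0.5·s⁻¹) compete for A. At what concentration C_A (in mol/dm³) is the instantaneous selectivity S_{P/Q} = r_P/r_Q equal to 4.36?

S_{P/Q} = (k₁/k₂)·C_A^0.5 ⇒ C_A = (S·k₂/k₁)^(2).
= (4.36×0.331/0.232)^(2) = (6.221)^(2) = 38.7 mol/dm³.

38.7 mol/dm³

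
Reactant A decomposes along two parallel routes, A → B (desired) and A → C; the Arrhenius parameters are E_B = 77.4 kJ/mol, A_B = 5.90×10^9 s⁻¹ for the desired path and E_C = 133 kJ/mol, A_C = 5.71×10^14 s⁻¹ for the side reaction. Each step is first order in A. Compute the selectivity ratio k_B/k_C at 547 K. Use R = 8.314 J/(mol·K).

Since both paths have the same order in A, the concentration cancels and S_{B/C} = k_B/k_C = (A_B/A_C)·exp[(E_C−E_B)/(RT)].
(E_C−E_B)/(RT) = (133−77.4)×10³/(8.314×547) = 55600/4548 = 12.23.
k_B/k_C = (5.90×10^9/5.71×10^14)·exp(12.23) = 1.033×10^-5 × 2.040×10^5 = 2.11.

2.11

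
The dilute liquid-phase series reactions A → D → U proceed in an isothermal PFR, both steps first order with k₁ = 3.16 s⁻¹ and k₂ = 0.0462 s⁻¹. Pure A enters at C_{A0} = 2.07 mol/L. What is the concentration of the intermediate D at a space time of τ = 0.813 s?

1.86 mol/L

The intermediate concentration in a first-order A→B→C sequence is C_D = k₁C_{A0}(e^(−k₁τ) − e^(−k₂τ))/(k₂−k₁).
e^(−k₁τ) = e^(−3.16×0.813) = e^(−2.569) = 0.07661; e^(−k₂τ) = e^(−0.03756) = 0.9631.
C_D = 3.16×2.07/(0.0462−3.16) × (0.07661−0.9631) = (-2.101)×(-0.8865) = 1.862 mol/L.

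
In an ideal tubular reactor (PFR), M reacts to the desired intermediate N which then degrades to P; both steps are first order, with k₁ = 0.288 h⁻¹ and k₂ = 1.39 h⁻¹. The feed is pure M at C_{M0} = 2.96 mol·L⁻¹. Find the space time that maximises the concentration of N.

1.43 h

Setting dC_N/dτ = 0 gives τ_opt = ln(k₂/k₁)/(k₂−k₁).
= ln(1.39/0.288)/(1.39−0.288) = ln(4.826)/1.102 = 1.574/1.102 = 1.43 h.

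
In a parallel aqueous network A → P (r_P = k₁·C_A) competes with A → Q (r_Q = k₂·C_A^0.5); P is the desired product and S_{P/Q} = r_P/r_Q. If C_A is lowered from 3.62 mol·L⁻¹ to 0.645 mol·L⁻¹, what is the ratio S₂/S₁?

S_{P/Q} = (k₁/k₂)·C_A^0.5, so S₂/S₁ = (C_{A,2}/C_{A,1})^0.5.
= (0.645/3.62)^0.5 = (0.1782)^0.5 = 0.422.
Selectivity toward P falls as C_A falls — high-concentration operation is favoured.

0.422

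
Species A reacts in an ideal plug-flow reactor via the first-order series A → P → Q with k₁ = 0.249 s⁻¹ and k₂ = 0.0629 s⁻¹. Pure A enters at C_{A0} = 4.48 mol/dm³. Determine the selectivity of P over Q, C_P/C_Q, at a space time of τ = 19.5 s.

0.626

Solving the coupled first-order balances gives C_P(τ) = [k₁/(k₂−k₁)]·C_{A0}·(e^(−k₁τ) − e^(−k₂τ)).
e^(−k₁τ) = e^(−0.249×19.5) = e^(−4.856) = 0.007785; e^(−k₂τ) = e^(−1.227) = 0.2933.
C_P = 0.249×4.48/(0.0629−0.249) × (0.007785−0.2933) = (-5.994)×(-0.2855) = 1.711 mol/dm³.
C_A = C_{A0}e^(−k₁τ) = 0.03488 mol/dm³, so C_Q = C_{A0}−C_A−C_P = 2.734 mol/dm³; C_P/C_Q = 0.626.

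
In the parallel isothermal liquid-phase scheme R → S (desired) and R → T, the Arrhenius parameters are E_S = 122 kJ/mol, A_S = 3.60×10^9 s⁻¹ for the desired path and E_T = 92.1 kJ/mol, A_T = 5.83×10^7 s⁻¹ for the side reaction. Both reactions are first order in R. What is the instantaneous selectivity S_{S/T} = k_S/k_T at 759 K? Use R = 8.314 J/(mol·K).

0.541

Since both paths have the same order in R, the concentration cancels and S_{S/T} = k_S/k_T = (A_S/A_T)·exp[(E_T−E_S)/(RT)].
(E_T−E_S)/(RT) = (92.1−122)×10³/(8.314×759) = -29900/6310 = -4.738.
k_S/k_T = (3.60×10^9/5.83×10^7)·exp(-4.738) = 61.75 × 0.008754 = 0.541.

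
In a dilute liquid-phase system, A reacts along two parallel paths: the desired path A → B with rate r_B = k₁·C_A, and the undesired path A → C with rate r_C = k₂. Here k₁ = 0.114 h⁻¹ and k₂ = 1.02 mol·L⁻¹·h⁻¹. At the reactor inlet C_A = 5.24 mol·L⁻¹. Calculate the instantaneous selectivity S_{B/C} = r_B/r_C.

S_{B/C} = r_B/r_C = (k₁·C_A)/(k₂) = (k₁/k₂)·C_A.
= (0.114×5.240) / (1.02) = 0.5974/1.020 = 0.586.
Since the desired path is higher order in A, keeping C_A high (PFR or concentrated feed) favours B.

0.586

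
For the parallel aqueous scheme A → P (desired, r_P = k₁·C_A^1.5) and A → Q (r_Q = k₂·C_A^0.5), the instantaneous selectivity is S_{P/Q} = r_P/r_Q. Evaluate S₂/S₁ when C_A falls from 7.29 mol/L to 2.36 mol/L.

0.324

S_{P/Q} = (k₁/k₂)·C_A, so S₂/S₁ = (C_{A,2}/C_{A,1}).
= 2.36/7.29 = 0.324.
Selectivity toward P falls as C_A falls — high-concentration operation is favoured.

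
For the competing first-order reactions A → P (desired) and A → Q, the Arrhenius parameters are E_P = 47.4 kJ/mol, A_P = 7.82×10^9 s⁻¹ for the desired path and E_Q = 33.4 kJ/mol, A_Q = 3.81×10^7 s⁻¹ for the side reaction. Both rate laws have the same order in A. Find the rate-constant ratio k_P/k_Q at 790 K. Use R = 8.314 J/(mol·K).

Since both paths have the same order in A, the concentration cancels and S_{P/Q} = k_P/k_Q = (A_P/A_Q)·exp[(E_Q−E_P)/(RT)].
(E_Q−E_P)/(RT) = (33.4−47.4)×10³/(8.314×790) = -14000/6568 = -2.132.
k_P/k_Q = (7.82×10^9/3.81×10^7)·exp(-2.132) = 205.2 × 0.1187 = 24.4.
Since E_P > E_Q, raising the temperature improves selectivity toward P.

24.4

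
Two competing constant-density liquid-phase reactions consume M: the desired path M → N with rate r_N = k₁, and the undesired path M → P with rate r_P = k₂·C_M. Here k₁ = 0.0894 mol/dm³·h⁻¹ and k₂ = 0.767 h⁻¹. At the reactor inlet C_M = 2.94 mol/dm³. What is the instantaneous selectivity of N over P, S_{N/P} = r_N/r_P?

S_{N/P} = r_N/r_P = (k₁)/(k₂·C_M) = (k₁/k₂)·C_M⁻¹.
= (0.0894) / (0.767×2.940) = 0.08940/2.255 = 0.0396.

0.0396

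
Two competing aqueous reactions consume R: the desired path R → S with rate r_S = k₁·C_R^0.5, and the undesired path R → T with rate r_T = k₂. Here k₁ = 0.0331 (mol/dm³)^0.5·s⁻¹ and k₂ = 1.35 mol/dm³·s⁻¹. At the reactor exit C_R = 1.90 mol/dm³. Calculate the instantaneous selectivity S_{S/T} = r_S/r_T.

0.0338

S_{S/T} = r_S/r_T = (k₁·C_R^0.5)/(k₂) = (k₁/k₂)·C_R^0.5.
= (0.0331×1.900^0.5) / (1.35) = 0.04563/1.350 = 0.0338.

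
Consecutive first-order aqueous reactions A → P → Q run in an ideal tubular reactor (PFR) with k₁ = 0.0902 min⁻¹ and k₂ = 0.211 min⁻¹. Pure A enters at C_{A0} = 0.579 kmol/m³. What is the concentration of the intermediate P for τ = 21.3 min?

0.0585 kmol/m³

For first-order series with pure A initially, C_P(τ) = k₁C_{A0}/(k₂−k₁)·(e^(−k₁τ) − e^(−k₂τ)).
e^(−k₁τ) = e^(−0.0902×21.3) = e^(−1.921) = 0.1464; e^(−k₂τ) = e^(−4.494) = 0.01117.
C_P = 0.0902×0.579/(0.211−0.0902) × (0.1464−0.01117) = 0.4323×0.1352 = 0.05847 kmol/m³.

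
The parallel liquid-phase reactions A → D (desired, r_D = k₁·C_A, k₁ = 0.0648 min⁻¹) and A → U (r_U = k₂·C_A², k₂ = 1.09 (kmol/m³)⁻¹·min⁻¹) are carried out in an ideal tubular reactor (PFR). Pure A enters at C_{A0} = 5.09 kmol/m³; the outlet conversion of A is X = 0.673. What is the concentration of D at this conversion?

0.0651 kmol/m³

C_A = C_{A0}(1−X) = 1.664 kmol/m³.
Along a PFR/batch, dC_D/dC_A = −r_D/(r_D+r_U) = −k₁/(k₁+k₂·C_A).
Integrating from C_{A0} to C_A: C_D = (0.0648/1.09)·ln[(0.0648+1.09·5.09)/(0.0648+1.09·1.66)] = 0.05945·ln(5.613/1.879) = 0.06506 kmol/m³.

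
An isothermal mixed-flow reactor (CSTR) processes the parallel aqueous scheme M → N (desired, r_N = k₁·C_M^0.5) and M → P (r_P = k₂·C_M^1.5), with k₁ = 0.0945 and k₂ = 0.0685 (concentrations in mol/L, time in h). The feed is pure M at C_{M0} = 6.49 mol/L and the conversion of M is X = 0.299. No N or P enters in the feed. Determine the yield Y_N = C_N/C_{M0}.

Exit C_M = C_{M0}(1−X) = 6.49×0.701 = 4.549 mol/L.
A CSTR operates uniformly at the exit composition, giving r_N = 0.2016 and r_P = 0.6647 (each k·C_M^n at C_M = 4.549).
Fraction of consumed M going to N: r_N/(r_N+r_P) = 0.2327.
C_N = 0.2327·C_{M0}·X = 0.2327×6.49×0.299 = 0.452 mol/L; Y_N = C_N/C_{M0} = 0.0696.

0.0696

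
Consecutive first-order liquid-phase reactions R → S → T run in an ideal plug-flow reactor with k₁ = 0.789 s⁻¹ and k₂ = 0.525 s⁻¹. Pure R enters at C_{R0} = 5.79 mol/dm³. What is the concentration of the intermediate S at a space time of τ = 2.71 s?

2.13 mol/dm³

For first-order series with pure R initially, C_S(τ) = k₁C_{R0}/(k₂−k₁)·(e^(−k₁τ) − e^(−k₂τ)).
e^(−k₁τ) = e^(−0.789×2.71) = e^(−2.138) = 0.1179; e^(−k₂τ) = e^(−1.423) = 0.2411.
C_S = 0.789×5.79/(0.525−0.789) × (0.1179−0.2411) = (-17.30)×(-0.1232) = 2.132 mol/dm³.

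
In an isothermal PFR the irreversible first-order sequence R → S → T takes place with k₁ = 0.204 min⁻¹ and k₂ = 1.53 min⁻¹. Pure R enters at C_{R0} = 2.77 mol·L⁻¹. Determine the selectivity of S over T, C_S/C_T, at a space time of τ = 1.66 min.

0.514

The intermediate concentration in a first-order A→B→C sequence is C_S = k₁C_{R0}(e^(−k₁τ) − e^(−k₂τ))/(k₂−k₁).
e^(−k₁τ) = e^(−0.204×1.66) = e^(−0.3386) = 0.7127; e^(−k₂τ) = e^(−2.540) = 0.07888.
C_S = 0.204×2.77/(1.53−0.204) × (0.7127−0.07888) = 0.4262×0.6339 = 0.2701 mol·L⁻¹.
C_R = C_{R0}e^(−k₁τ) = 1.974 mol·L⁻¹, so C_T = C_{R0}−C_R−C_S = 0.5256 mol·L⁻¹; C_S/C_T = 0.514.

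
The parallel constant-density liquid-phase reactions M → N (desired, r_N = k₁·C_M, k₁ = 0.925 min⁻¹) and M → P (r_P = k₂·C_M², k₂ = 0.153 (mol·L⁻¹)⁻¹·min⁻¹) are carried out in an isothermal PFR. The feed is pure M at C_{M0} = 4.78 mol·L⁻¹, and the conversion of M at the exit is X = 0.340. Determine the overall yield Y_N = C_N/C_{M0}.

C_M = C_{M0}(1−X) = 3.155 mol·L⁻¹.
Along a PFR/batch, dC_N/dC_M = −r_N/(r_N+r_P) = −k₁/(k₁+k₂·C_M).
Integrating from C_{M0} to C_M: C_N = (0.925/0.153)·ln[(0.925+0.153·4.78)/(0.925+0.153·3.15)] = 6.046·ln(1.656/1.408) = 0.9834 mol·L⁻¹.
Y_N = C_N/C_{M0} = 0.9834/4.78 = 0.206.

0.206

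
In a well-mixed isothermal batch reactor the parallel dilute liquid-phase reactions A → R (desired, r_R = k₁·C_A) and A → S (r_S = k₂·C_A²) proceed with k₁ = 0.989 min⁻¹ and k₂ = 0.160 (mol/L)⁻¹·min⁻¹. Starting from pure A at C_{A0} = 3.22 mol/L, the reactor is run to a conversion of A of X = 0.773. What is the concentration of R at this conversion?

1.90 mol/L

C_A = C_{A0}(1−X) = 0.7309 mol/L.
Along a PFR/batch, dC_R/dC_A = −r_R/(r_R+r_S) = −k₁/(k₁+k₂·C_A).
Integrating from C_{A0} to C_A: C_R = (0.989/0.160)·ln[(0.989+0.160·3.22)/(0.989+0.160·0.731)] = 6.181·ln(1.504/1.106) = 1.901 mol/L.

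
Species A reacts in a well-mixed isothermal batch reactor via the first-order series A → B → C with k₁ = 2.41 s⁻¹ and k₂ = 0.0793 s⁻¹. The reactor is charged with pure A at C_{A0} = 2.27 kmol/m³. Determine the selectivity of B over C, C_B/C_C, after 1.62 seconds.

9.73

The intermediate concentration in a first-order A→B→C sequence is C_B = k₁C_{A0}(e^(−k₁t) − e^(−k₂t))/(k₂−k₁).
e^(−k₁t) = e^(−2.41×1.62) = e^(−3.904) = 0.02016; e^(−k₂t) = e^(−0.1285) = 0.8794.
C_B = 2.41×2.27/(0.0793−2.41) × (0.02016−0.8794) = (-2.347)×(-0.8593) = 2.017 kmol/m³.
C_A = C_{A0}e^(−k₁t) = 0.04576 kmol/m³, so C_C = C_{A0}−C_A−C_B = 0.2073 kmol/m³; C_B/C_C = 9.73.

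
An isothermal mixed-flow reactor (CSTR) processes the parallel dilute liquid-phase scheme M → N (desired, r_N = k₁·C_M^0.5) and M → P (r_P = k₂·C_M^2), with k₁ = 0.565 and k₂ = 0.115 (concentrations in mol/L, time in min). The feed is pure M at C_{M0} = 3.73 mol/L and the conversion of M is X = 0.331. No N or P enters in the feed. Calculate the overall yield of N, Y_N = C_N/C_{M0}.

0.184

Exit C_M = C_{M0}(1−X) = 3.73×0.669 = 2.495 mol/L.
Rates in a CSTR are evaluated at the outlet concentration: r_N = 0.565×2.495^0.5 = 0.8925, r_P = 0.115×2.495^2 = 0.7161.
Fraction of consumed M going to N: r_N/(r_N+r_P) = 0.5548.
C_N = 0.5548·C_{M0}·X = 0.5548×3.73×0.331 = 0.685 mol/L; Y_N = C_N/C_{M0} = 0.184.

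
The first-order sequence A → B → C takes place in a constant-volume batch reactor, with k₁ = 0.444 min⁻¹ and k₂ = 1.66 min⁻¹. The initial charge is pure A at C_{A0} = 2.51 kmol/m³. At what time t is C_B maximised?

For first-order series the maximum of C_B occurs at t_opt = ln(k₂/k₁)/(k₂−k₁).
= ln(1.66/0.444)/(1.66−0.444) = ln(3.739)/1.216 = 1.319/1.216 = 1.08 min.

1.08 min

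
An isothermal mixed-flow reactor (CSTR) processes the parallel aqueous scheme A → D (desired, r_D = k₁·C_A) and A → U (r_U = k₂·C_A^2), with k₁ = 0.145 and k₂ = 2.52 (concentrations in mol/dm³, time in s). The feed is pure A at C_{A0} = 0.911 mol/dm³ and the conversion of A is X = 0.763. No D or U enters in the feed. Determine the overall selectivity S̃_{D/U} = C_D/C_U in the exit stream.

Exit C_A = C_{A0}(1−X) = 0.911×0.237 = 0.2159 mol/dm³.
In a CSTR the entire volume is at exit conditions, so r_D = 0.145×0.2159 = 0.03131 and r_U = 2.52×0.2159^2 = 0.1175.
Overall selectivity = C_D/C_U = r_Dτ/(r_Uτ) = r_D/r_U = 0.267.

0.267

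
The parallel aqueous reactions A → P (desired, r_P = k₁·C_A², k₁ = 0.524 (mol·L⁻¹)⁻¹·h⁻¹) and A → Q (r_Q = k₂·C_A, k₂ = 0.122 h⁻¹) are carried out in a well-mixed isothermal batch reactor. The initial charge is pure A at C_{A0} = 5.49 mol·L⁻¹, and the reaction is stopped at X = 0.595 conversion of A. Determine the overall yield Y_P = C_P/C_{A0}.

C_A = C_{A0}(1−X) = 2.223 mol·L⁻¹.
Along a PFR/batch, dC_Q/dC_A = −r_Q/(r_P+r_Q) = −k₂/(k₂+k₁·C_A).
Integrating from C_{A0} to C_A: C_Q = (0.122/0.524)·ln[(0.122+0.524·5.49)/(0.122+0.524·2.22)] = 0.2328·ln(2.999/1.287) = 0.1969 mol·L⁻¹.
Then C_P = (C_{A0}−C_A) − C_Q = 3.267 − 0.1969 = 3.070 mol·L⁻¹.
Y_P = C_P/C_{A0} = 3.070/5.49 = 0.559.

0.559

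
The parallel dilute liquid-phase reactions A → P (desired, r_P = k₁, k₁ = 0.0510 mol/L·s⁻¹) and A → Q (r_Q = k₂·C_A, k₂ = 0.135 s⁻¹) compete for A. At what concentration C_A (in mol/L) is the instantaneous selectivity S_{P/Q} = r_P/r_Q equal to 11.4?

0.0331 mol/L

S_{P/Q} = (k₁/k₂)·C_A⁻¹ ⇒ C_A = (S·k₂/k₁)^(-1).
= (11.4×0.135/0.0510)^(-1) = (30.18)^(-1) = 0.0331 mol/L.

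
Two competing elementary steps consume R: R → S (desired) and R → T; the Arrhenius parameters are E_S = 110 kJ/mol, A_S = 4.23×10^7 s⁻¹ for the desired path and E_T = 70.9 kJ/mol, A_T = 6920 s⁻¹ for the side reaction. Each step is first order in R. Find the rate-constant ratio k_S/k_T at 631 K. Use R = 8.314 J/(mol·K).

3.54

With equal orders, S_{S/T} = k_S/k_T = (A_S/A_T)·exp[(E_T−E_S)/(RT)].
(E_T−E_S)/(RT) = (70.9−110)×10³/(8.314×631) = -39100/5246 = -7.453.
k_S/k_T = (4.23×10^7/6920)·exp(-7.453) = 6113 × 5.796×10^-4 = 3.54.
Since E_S > E_T, raising the temperature improves selectivity toward S.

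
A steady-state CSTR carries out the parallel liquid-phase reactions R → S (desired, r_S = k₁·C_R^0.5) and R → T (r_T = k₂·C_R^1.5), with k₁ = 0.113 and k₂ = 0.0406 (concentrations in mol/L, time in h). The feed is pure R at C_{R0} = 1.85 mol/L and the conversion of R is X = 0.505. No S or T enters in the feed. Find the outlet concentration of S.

Exit C_R = C_{R0}(1−X) = 1.85×0.495 = 0.9158 mol/L.
Rates in a CSTR are evaluated at the outlet concentration: r_S = 0.113×0.9158^0.5 = 0.1081, r_T = 0.0406×0.9158^1.5 = 0.03558.
Fraction of consumed R going to S: r_S/(r_S+r_T) = 0.7524.
C_S = 0.7524·C_{R0}·X = 0.7524×1.85×0.505 = 0.703 mol/L.

0.703 mol/L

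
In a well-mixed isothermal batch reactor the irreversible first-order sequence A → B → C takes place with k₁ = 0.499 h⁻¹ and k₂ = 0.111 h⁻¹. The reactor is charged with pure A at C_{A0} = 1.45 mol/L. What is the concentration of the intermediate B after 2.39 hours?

Solving the coupled first-order balances gives C_B(t) = [k₁/(k₂−k₁)]·C_{A0}·(e^(−k₁t) − e^(−k₂t)).
e^(−k₁t) = e^(−0.499×2.39) = e^(−1.193) = 0.3034; e^(−k₂t) = e^(−0.2653) = 0.7670.
C_B = 0.499×1.45/(0.111−0.499) × (0.3034−0.7670) = (-1.865)×(-0.4636) = 0.8644 mol/L.

0.864 mol/L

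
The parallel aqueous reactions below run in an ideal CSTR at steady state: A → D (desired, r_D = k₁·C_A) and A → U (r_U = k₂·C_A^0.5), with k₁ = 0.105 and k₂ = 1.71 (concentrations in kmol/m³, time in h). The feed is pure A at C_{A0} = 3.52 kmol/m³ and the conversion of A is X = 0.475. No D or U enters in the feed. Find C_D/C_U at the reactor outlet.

Exit C_A = C_{A0}(1−X) = 3.52×0.525 = 1.848 kmol/m³.
Rates in a CSTR are evaluated at the outlet concentration: r_D = 0.105×1.848 = 0.1940, r_U = 1.71×1.848^0.5 = 2.325.
Overall selectivity = C_D/C_U = r_Dτ/(r_Uτ) = r_D/r_U = 0.0835.

0.0835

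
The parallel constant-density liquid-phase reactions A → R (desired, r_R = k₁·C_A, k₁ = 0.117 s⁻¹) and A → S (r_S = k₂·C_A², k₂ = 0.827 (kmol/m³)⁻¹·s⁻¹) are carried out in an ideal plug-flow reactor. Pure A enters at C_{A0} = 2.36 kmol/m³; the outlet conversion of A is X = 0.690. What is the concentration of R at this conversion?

0.149 kmol/m³

C_A = C_{A0}(1−X) = 0.7316 kmol/m³.
Along a PFR/batch, dC_R/dC_A = −r_R/(r_R+r_S) = −k₁/(k₁+k₂·C_A).
Integrating from C_{A0} to C_A: C_R = (0.117/0.827)·ln[(0.117+0.827·2.36)/(0.117+0.827·0.732)] = 0.1415·ln(2.069/0.7220) = 0.1489 kmol/m³.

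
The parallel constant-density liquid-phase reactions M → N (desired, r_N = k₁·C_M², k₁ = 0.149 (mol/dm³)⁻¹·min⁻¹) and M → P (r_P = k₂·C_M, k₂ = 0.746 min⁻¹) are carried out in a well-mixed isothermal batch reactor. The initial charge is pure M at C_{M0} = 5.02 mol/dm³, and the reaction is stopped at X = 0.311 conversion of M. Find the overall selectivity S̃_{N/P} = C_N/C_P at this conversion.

C_M = C_{M0}(1−X) = 3.459 mol/dm³.
Along a PFR/batch, dC_P/dC_M = −r_P/(r_N+r_P) = −k₂/(k₂+k₁·C_M).
Integrating from C_{M0} to C_M: C_P = (0.746/0.149)·ln[(0.746+0.149·5.02)/(0.746+0.149·3.46)] = 5.007·ln(1.494/1.261) = 0.8474 mol/dm³.
Then C_N = (C_{M0}−C_M) − C_P = 1.561 − 0.8474 = 0.7138 mol/dm³.
S̃_{N/P} = C_N/C_P = 0.7138/0.8474 = 0.842.

0.842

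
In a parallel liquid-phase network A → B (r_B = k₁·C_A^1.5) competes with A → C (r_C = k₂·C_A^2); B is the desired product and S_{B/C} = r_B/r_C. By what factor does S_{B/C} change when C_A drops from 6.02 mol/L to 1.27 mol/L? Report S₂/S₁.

2.18

S_{B/C} = (k₁/k₂)·C_A^-0.5, so S₂/S₁ = (C_{A,2}/C_{A,1})^-0.5.
= (1.27/6.02)^(-0.5) = (0.2110)^(-0.5) = 2.18.
Selectivity toward B rises as C_A falls — low-concentration operation is favoured.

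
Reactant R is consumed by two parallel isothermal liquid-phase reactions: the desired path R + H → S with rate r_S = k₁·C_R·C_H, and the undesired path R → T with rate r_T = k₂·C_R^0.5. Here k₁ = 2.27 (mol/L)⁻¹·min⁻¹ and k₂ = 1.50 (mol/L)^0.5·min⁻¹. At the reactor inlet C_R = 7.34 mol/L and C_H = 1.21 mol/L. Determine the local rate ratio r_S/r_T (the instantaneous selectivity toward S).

4.96

S_{S/T} = r_S/r_T = (k₁·C_R·C_H)/(k₂·C_R^0.5) = (k₁/k₂)·C_R^0.5·C_H.
= (2.27×7.340×1.210) / (1.50×7.340^0.5) = 20.16/4.064 = 4.96.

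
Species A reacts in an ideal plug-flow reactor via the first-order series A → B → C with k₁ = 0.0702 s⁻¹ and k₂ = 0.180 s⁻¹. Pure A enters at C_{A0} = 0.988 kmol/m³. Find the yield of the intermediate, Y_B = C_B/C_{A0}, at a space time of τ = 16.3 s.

0.170

Solving the coupled first-order balances gives C_B(τ) = [k₁/(k₂−k₁)]·C_{A0}·(e^(−k₁τ) − e^(−k₂τ)).
e^(−k₁τ) = e^(−0.0702×16.3) = e^(−1.144) = 0.3185; e^(−k₂τ) = e^(−2.934) = 0.05318.
C_B = 0.0702×0.988/(0.180−0.0702) × (0.3185−0.05318) = 0.6317×0.2653 = 0.1676 kmol/m³.
Y_B = C_B/C_{A0} = 0.1676/0.988 = 0.170.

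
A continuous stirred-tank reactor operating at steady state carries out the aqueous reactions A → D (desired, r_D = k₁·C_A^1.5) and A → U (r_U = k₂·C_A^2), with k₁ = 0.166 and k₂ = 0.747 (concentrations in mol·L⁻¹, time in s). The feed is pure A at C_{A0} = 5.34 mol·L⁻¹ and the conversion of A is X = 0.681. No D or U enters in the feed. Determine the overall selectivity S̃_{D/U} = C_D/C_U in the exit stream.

Exit C_A = C_{A0}(1−X) = 5.34×0.319 = 1.703 mol·L⁻¹.
A CSTR operates uniformly at the exit composition, giving r_D = 0.3691 and r_U = 2.168 (each k·C_A^n at C_A = 1.703).
Overall selectivity = C_D/C_U = r_Dτ/(r_Uτ) = r_D/r_U = 0.170.

0.170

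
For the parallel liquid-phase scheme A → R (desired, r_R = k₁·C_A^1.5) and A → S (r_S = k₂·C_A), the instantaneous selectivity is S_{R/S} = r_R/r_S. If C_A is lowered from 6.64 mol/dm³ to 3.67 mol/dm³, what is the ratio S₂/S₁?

S_{R/S} = (k₁/k₂)·C_A^0.5, so S₂/S₁ = (C_{A,2}/C_{A,1})^0.5.
= (3.67/6.64)^0.5 = (0.5527)^0.5 = 0.743.
Selectivity toward R falls as C_A falls — high-concentration operation is favoured.

0.743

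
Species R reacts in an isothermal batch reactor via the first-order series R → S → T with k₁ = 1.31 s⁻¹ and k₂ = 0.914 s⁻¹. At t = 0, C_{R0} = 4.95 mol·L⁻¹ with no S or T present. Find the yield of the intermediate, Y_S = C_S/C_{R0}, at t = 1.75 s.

0.334

The intermediate concentration in a first-order A→B→C sequence is C_S = k₁C_{R0}(e^(−k₁t) − e^(−k₂t))/(k₂−k₁).
e^(−k₁t) = e^(−1.31×1.75) = e^(−2.292) = 0.1010; e^(−k₂t) = e^(−1.600) = 0.2020.
C_S = 1.31×4.95/(0.914−1.31) × (0.1010−0.2020) = (-16.38)×(-0.1010) = 1.654 mol·L⁻¹.
Y_S = C_S/C_{R0} = 1.654/4.95 = 0.334.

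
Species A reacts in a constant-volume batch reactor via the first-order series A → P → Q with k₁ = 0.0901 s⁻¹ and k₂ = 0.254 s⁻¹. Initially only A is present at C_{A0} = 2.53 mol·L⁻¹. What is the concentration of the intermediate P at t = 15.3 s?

The intermediate concentration in a first-order A→B→C sequence is C_P = k₁C_{A0}(e^(−k₁t) − e^(−k₂t))/(k₂−k₁).
e^(−k₁t) = e^(−0.0901×15.3) = e^(−1.379) = 0.2519; e^(−k₂t) = e^(−3.886) = 0.02052.
C_P = 0.0901×2.53/(0.254−0.0901) × (0.2519−0.02052) = 1.391×0.2314 = 0.3219 mol·L⁻¹.

0.322 mol·L⁻¹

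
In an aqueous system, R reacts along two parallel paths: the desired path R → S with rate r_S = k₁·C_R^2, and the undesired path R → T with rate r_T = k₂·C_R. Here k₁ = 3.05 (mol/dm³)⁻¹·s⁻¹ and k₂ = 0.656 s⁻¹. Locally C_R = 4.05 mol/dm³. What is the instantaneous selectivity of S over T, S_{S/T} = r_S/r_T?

S_{S/T} = r_S/r_T = (k₁·C_R^2)/(k₂·C_R) = (k₁/k₂)·C_R.
= (3.05×4.050^2) / (0.656×4.050) = 50.03/2.657 = 18.8.

18.8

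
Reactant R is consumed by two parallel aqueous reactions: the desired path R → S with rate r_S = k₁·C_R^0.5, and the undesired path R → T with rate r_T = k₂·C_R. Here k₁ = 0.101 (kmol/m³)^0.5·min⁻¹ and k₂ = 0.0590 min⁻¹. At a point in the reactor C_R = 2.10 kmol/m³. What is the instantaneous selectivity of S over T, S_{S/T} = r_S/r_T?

1.18

S_{S/T} = r_S/r_T = (k₁·C_R^0.5)/(k₂·C_R) = (k₁/k₂)·C_R^-0.5.
= (0.101×2.100^0.5) / (0.0590×2.100) = 0.1464/0.1239 = 1.18.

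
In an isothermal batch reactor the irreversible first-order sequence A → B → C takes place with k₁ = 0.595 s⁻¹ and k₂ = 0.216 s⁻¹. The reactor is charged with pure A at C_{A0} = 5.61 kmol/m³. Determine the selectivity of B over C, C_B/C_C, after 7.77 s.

Solving the coupled first-order balances gives C_B(t) = [k₁/(k₂−k₁)]·C_{A0}·(e^(−k₁t) − e^(−k₂t)).
e^(−k₁t) = e^(−0.595×7.77) = e^(−4.623) = 0.009822; e^(−k₂t) = e^(−1.678) = 0.1867.
C_B = 0.595×5.61/(0.216−0.595) × (0.009822−0.1867) = (-8.807)×(-0.1769) = 1.558 kmol/m³.
C_A = C_{A0}e^(−k₁t) = 0.05510 kmol/m³, so C_C = C_{A0}−C_A−C_B = 3.997 kmol/m³; C_B/C_C = 0.390.

0.390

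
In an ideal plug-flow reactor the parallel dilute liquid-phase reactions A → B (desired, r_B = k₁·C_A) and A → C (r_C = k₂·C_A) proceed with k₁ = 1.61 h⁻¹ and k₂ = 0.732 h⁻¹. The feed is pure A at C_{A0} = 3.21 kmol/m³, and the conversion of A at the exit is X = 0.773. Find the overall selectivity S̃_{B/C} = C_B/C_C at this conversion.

2.20

C_A = C_{A0}(1−X) = 0.7287 kmol/m³.
Both paths are first order in A, so the instantaneous fraction to B is constant: dC_B/d(−C_A) = k₁/(k₁+k₂) = 0.6874.
C_B = 0.6874·(C_{A0}−C_A) = 0.6874×2.481 = 1.71 kmol/m³.
C_C = (C_{A0}−C_A)−C_B = 0.7755 kmol/m³; S̃_{B/C} = 1.706/0.7755 = 2.20.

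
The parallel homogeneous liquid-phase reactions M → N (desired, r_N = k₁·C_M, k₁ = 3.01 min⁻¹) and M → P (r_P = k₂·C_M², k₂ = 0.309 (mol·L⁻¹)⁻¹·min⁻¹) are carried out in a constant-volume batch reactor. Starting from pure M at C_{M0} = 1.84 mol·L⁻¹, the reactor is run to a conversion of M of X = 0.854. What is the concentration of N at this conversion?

1.42 mol·L⁻¹

C_M = C_{M0}(1−X) = 0.2686 mol·L⁻¹.
Along a PFR/batch, dC_N/dC_M = −r_N/(r_N+r_P) = −k₁/(k₁+k₂·C_M).
Integrating from C_{M0} to C_M: C_N = (3.01/0.309)·ln[(3.01+0.309·1.84)/(3.01+0.309·0.269)] = 9.741·ln(3.579/3.093) = 1.420 mol·L⁻¹.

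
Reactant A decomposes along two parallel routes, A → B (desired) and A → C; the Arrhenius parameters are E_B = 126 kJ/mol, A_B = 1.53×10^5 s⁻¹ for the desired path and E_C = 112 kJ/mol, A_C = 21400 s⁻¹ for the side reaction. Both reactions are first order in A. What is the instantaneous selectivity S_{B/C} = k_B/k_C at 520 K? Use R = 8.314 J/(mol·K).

With equal orders, S_{B/C} = k_B/k_C = (A_B/A_C)·exp[(E_C−E_B)/(RT)].
(E_C−E_B)/(RT) = (112−126)×10³/(8.314×520) = -14000/4323 = -3.238.
k_B/k_C = (1.53×10^5/21400)·exp(-3.238) = 7.150 × 0.03923 = 0.280.
Since E_B > E_C, raising the temperature improves selectivity toward B.

0.280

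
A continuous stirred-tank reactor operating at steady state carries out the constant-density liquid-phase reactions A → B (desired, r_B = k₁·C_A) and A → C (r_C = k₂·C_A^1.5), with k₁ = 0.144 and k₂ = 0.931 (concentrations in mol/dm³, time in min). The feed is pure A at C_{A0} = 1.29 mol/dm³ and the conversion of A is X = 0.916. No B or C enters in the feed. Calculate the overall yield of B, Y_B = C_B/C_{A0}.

Exit C_A = C_{A0}(1−X) = 1.29×0.0840 = 0.1084 mol/dm³.
In a CSTR the entire volume is at exit conditions, so r_B = 0.144×0.1084 = 0.01560 and r_C = 0.931×0.1084^1.5 = 0.03321.
Fraction of consumed A going to B: r_B/(r_B+r_C) = 0.3197.
C_B = 0.3197·C_{A0}·X = 0.3197×1.29×0.916 = 0.378 mol/dm³; Y_B = C_B/C_{A0} = 0.293.

0.293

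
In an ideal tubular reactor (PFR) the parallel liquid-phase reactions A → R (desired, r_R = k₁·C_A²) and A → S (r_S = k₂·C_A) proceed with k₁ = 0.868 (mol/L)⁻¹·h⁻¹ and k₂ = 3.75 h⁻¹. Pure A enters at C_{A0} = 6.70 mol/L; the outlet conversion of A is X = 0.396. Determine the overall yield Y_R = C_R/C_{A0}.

C_A = C_{A0}(1−X) = 4.047 mol/L.
Along a PFR/batch, dC_S/dC_A = −r_S/(r_R+r_S) = −k₂/(k₂+k₁·C_A).
Integrating from C_{A0} to C_A: C_S = (3.75/0.868)·ln[(3.75+0.868·6.70)/(3.75+0.868·4.05)] = 4.320·ln(9.566/7.263) = 1.190 mol/L.
Then C_R = (C_{A0}−C_A) − C_S = 2.653 − 1.190 = 1.463 mol/L.
Y_R = C_R/C_{A0} = 1.463/6.70 = 0.218.

0.218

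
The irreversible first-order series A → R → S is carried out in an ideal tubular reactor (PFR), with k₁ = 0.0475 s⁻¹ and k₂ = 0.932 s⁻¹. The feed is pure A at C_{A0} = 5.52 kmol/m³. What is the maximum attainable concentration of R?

For a first-order series the maximum intermediate yield is C_{R,max}/C_{A0} = (k₁/k₂)^[k₂/(k₂−k₁)].
= (0.0475/0.932)^(0.932/(0.932−0.0475)) = (0.05097)^(1.054) = 0.04344.
C_{R,max} = 0.04344×5.52 = 0.240 kmol/m³.

0.240 kmol/m³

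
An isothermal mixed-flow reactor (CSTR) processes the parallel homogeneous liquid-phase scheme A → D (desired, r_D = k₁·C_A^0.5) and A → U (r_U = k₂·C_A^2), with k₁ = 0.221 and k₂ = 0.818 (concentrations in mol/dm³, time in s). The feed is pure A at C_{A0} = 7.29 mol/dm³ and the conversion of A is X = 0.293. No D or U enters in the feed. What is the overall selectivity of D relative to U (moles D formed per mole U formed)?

Exit C_A = C_{A0}(1−X) = 7.29×0.707 = 5.154 mol/dm³.
Rates in a CSTR are evaluated at the outlet concentration: r_D = 0.221×5.154^0.5 = 0.5017, r_U = 0.818×5.154^2 = 21.73.
Overall selectivity = C_D/C_U = r_Dτ/(r_Uτ) = r_D/r_U = 0.0231.

0.0231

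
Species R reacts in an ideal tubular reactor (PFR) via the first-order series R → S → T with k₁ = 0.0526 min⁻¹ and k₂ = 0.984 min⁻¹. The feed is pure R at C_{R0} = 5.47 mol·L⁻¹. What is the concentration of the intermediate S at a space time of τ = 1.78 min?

Solving the coupled first-order balances gives C_S(τ) = [k₁/(k₂−k₁)]·C_{R0}·(e^(−k₁τ) − e^(−k₂τ)).
e^(−k₁τ) = e^(−0.0526×1.78) = e^(−0.09363) = 0.9106; e^(−k₂τ) = e^(−1.752) = 0.1735.
C_S = 0.0526×5.47/(0.984−0.0526) × (0.9106−0.1735) = 0.3089×0.7371 = 0.2277 mol·L⁻¹.

0.228 mol·L⁻¹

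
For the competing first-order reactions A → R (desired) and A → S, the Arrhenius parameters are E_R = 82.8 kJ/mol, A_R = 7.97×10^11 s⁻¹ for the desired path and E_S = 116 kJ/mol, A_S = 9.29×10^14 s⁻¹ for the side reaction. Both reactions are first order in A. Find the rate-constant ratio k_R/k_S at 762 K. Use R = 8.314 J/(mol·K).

Since both paths have the same order in A, the concentration cancels and S_{R/S} = k_R/k_S = (A_R/A_S)·exp[(E_S−E_R)/(RT)].
(E_S−E_R)/(RT) = (116−82.8)×10³/(8.314×762) = 33200/6335 = 5.241.
k_R/k_S = (7.97×10^11/9.29×10^14)·exp(5.241) = 8.579×10^-4 × 188.8 = 0.162.

0.162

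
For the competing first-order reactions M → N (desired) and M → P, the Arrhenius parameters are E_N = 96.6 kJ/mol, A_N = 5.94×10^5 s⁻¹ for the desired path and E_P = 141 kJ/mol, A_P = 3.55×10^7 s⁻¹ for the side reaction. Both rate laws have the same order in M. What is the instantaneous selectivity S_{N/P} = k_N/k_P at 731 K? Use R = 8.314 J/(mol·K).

24.9

k_N/k_P = (A_N/A_P)·exp[−(E_N−E_P)/(RT)] = (A_N/A_P)·exp[(E_P−E_N)/(RT)].
(E_P−E_N)/(RT) = (141−96.6)×10³/(8.314×731) = 44400/6078 = 7.306.
k_N/k_P = (5.94×10^5/3.55×10^7)·exp(7.306) = 0.01673 × 1489 = 24.9.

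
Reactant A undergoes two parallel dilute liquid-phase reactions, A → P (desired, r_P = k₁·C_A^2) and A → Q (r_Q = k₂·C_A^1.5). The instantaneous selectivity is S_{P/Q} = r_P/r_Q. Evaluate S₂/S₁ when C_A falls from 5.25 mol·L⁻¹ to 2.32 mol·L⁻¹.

0.665

S_{P/Q} = (k₁/k₂)·C_A^0.5, so S₂/S₁ = (C_{A,2}/C_{A,1})^0.5.
= (2.32/5.25)^0.5 = (0.4419)^0.5 = 0.665.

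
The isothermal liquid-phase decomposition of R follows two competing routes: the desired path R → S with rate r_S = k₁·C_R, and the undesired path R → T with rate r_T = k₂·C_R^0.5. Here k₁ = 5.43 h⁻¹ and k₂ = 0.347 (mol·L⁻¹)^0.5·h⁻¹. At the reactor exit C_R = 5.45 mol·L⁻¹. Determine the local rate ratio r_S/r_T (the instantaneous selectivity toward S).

S_{S/T} = r_S/r_T = (k₁·C_R)/(k₂·C_R^0.5) = (k₁/k₂)·C_R^0.5.
= (5.43×5.450) / (0.347×5.450^0.5) = 29.59/0.8101 = 36.5.

36.5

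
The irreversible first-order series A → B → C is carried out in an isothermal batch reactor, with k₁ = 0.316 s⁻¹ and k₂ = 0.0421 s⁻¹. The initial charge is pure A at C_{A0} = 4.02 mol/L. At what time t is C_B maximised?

The intermediate peaks when r₁ = r₂, i.e. k₁e^(−k₁t) = k₂e^(−k₂t), giving t_opt = ln(k₂/k₁)/(k₂−k₁).
= ln(0.0421/0.316)/(0.0421−0.316) = ln(0.1332)/-0.2739 = -2.016/-0.2739 = 7.36 s.

7.36 s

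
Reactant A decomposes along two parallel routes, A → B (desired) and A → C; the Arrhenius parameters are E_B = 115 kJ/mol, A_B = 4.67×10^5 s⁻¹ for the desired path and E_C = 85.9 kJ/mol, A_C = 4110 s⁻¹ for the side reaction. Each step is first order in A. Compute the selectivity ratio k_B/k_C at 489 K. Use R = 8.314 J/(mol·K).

0.0885

k_B/k_C = (A_B/A_C)·exp[−(E_B−E_C)/(RT)] = (A_B/A_C)·exp[(E_C−E_B)/(RT)].
(E_C−E_B)/(RT) = (85.9−115)×10³/(8.314×489) = -29100/4066 = -7.158.
k_B/k_C = (4.67×10^5/4110)·exp(-7.158) = 113.6 × 7.788×10^-4 = 0.0885.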